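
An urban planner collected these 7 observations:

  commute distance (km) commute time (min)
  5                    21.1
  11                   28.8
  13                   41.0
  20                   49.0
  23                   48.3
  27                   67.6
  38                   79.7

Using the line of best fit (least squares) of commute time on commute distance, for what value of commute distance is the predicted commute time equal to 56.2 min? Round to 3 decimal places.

n = 7, Σx = 137, Σy = 335.5, Σxy = 7900, Σx² = 3417
Sxx = Σx² − (Σx)²/n = 3417 − 2681.285714 = 735.714286
Sxy = Σxy − (Σx)(Σy)/n = 7900 − 6566.214286 = 1333.785714
b = Sxy/Sxx = 1333.785714/735.714286 = 1.812913
a = ȳ − b·x̄ = 47.928571 − 1.812913·19.571429 = 12.447282
Set a + b·x = 56.2: x = (56.2 − 12.447282) / 1.812913 = 24.133937

24.134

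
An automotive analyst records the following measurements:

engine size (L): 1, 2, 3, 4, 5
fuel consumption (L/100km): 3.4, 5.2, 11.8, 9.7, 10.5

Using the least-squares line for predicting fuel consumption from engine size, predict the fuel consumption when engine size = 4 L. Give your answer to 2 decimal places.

9.99

n = 5, Σx = 15, Σy = 40.6, Σxy = 140.5, Σx² = 55
Sxx = Σx² − (Σx)²/n = 55 − 45 = 10
Sxy = Σxy − (Σx)(Σy)/n = 140.5 − 121.8 = 18.7
b = Sxy/Sxx = 18.7/10 = 1.87
a = ȳ − b·x̄ = 8.12 − 1.87·3 = 2.51
ŷ(4) = a + b·4 = 2.51 + 1.87·4 = 9.99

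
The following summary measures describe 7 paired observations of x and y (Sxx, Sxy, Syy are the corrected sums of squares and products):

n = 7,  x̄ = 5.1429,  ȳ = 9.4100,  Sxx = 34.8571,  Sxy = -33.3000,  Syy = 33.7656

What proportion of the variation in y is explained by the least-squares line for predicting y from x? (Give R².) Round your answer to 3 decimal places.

0.942

R² = Sxy²/(Sxx·Syy) = (-33.3)²/(34.8571·33.7656) = 0.942156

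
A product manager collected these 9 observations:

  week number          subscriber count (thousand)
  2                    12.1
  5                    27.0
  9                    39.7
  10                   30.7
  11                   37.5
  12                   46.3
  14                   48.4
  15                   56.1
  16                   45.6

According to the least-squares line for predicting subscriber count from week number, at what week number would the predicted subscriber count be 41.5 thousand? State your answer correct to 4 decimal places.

11.6993

n = 9, Σx = 94, Σy = 343.4, Σxy = 4040.3, Σx² = 1152
Sxx = Σx² − (Σx)²/n = 1152 − 981.777778 = 170.222222
Sxy = Σxy − (Σx)(Σy)/n = 4040.3 − 3586.622222 = 453.677778
b = Sxy/Sxx = 453.677778/170.222222 = 2.665209
a = ȳ − b·x̄ = 38.155556 − 2.665209·10.444444 = 10.318930
Set a + b·x = 41.5: x = (41.5 − 10.318930) / 2.665209 = 11.699297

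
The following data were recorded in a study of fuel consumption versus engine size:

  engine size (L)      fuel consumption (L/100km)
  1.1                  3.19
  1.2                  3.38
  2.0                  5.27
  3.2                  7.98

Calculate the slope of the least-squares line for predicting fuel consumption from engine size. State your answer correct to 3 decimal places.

n = 4, Σx = 7.5, Σy = 19.82, Σxy = 43.641, Σx² = 16.89
Sxx = Σx² − (Σx)²/n = 16.89 − 14.0625 = 2.8275
Sxy = Σxy − (Σx)(Σy)/n = 43.641 − 37.1625 = 6.4785
b = Sxy/Sxx = 6.4785/2.8275 = 2.291247

2.291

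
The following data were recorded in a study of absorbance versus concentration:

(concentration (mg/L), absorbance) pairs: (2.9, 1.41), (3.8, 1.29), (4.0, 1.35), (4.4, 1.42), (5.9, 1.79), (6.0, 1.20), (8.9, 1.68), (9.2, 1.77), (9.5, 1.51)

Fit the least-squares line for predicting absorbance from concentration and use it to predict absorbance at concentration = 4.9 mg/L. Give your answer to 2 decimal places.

n = 9, Σx = 54.6, Σy = 13.42, Σxy = 83.981, Σx² = 383.12
Sxx = Σx² − (Σx)²/n = 383.12 − 331.24 = 51.88
Sxy = Σxy − (Σx)(Σy)/n = 83.981 − 81.414667 = 2.566333
b = Sxy/Sxx = 2.566333/51.88 = 0.049467
a = ȳ − b·x̄ = 1.491111 − 0.049467·6.066667 = 1.191013
ŷ(4.9) = a + b·4.9 = 1.191013 + 0.049467·4.9 = 1.433400

1.43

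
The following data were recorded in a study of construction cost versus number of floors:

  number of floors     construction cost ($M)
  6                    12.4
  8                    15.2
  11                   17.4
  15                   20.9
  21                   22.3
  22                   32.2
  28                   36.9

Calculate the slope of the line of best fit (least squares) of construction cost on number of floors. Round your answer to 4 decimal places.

1.0547

n = 7, Σx = 111, Σy = 157.3, Σxy = 2910.8, Σx² = 2155
Sxx = Σx² − (Σx)²/n = 2155 − 1760.142857 = 394.857143
Sxy = Σxy − (Σx)(Σy)/n = 2910.8 − 2494.328571 = 416.471429
b = Sxy/Sxx = 416.471429/394.857143 = 1.054740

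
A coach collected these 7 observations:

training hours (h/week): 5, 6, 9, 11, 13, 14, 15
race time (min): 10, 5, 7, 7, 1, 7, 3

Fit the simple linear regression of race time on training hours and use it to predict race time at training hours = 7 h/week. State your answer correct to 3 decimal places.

n = 7, Σx = 73, Σy = 40, Σxy = 376, Σx² = 853
Sxx = Σx² − (Σx)²/n = 853 − 761.285714 = 91.714286
Sxy = Σxy − (Σx)(Σy)/n = 376 − 417.142857 = -41.142857
b = Sxy/Sxx = -41.142857/91.714286 = -0.448598
a = ȳ − b·x̄ = 5.714286 − (-0.448598)·10.428571 = 10.392523
ŷ(7) = a + b·7 = 10.392523 + (-0.448598)·7 = 7.252336

7.252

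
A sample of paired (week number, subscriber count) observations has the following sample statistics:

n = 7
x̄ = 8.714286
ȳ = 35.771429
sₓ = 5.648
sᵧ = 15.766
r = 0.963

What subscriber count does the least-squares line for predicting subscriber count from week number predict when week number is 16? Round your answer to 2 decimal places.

55.36

b = r · sᵧ/sₓ = 0.963 · 15.766/5.648 = 2.688148
a = ȳ − b·x̄ = 35.771429 − 2.688148·8.714286 = 12.346141
ŷ(16) = a + b·16 = 12.346141 + 2.688148·16 = 55.356504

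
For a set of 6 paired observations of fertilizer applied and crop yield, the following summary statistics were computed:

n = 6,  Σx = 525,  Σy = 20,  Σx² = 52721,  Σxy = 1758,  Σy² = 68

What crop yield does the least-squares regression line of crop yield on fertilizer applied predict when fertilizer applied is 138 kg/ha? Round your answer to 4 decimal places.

3.3929

Sxx = Σx² − (Σx)²/n = 52721 − 45937.5 = 6783.5
Sxy = Σxy − (Σx)(Σy)/n = 1758 − 1750 = 8
b = Sxy/Sxx = 8/6783.5 = 0.001179
a = ȳ − b·x̄ = 3.333333 − 0.001179·87.5 = 3.230142
ŷ(138) = a + b·138 = 3.230142 + 0.001179·138 = 3.392890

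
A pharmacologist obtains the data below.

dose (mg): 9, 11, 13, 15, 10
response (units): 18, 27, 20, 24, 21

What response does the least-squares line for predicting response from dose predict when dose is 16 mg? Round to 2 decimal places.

24.47

n = 5, Σx = 58, Σy = 110, Σxy = 1289, Σx² = 696
Sxx = Σx² − (Σx)²/n = 696 − 672.8 = 23.2
Sxy = Σxy − (Σx)(Σy)/n = 1289 − 1276 = 13
b = Sxy/Sxx = 13/23.2 = 0.560345
a = ȳ − b·x̄ = 22 − 0.560345·11.6 = 15.5
ŷ(16) = a + b·16 = 15.5 + 0.560345·16 = 24.465517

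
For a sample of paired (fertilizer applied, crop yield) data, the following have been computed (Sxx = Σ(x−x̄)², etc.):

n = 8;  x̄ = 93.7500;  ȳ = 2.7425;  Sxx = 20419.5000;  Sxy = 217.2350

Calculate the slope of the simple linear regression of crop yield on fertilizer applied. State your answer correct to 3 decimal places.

0.011

b = Sxy/Sxx = 217.235/20419.5 = 0.010639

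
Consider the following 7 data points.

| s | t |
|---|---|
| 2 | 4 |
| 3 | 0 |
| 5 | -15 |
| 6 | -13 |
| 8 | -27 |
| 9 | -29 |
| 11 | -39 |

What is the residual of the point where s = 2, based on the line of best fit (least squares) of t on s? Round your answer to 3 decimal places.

0.527

n = 7, Σx = 44, Σy = -119, Σxy = -1051, Σx² = 340
Sxx = Σx² − (Σx)²/n = 340 − 276.571429 = 63.428571
Sxy = Σxy − (Σx)(Σy)/n = -1051 − (-748) = -303
b = Sxy/Sxx = -303/63.428571 = -4.777027
a = ȳ − b·x̄ = -17 − (-4.777027)·6.285714 = 13.027027
ŷ(2) = 13.027027 + (-4.777027)·2 = 3.472973
residual = y − ŷ = 4 − 3.472973 = 0.527027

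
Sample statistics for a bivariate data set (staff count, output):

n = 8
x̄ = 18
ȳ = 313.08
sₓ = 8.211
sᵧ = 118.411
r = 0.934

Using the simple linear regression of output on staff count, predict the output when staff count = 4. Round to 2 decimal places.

124.51

b = r · sᵧ/sₓ = 0.934 · 118.411/8.211 = 13.469233
a = ȳ − b·x̄ = 313.08 − 13.469233·18 = 70.633802
ŷ(4) = a + b·4 = 70.633802 + 13.469233·4 = 124.510735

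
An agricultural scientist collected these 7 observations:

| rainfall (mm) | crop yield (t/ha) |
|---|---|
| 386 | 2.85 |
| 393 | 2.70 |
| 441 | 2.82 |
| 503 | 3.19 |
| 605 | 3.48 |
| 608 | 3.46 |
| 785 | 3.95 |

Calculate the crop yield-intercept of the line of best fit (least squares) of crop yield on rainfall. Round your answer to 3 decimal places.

1.566

n = 7, Σx = 3721, Σy = 22.45, Σxy = 12319.22, Σx² = 2102849
Sxx = Σx² − (Σx)²/n = 2102849 − 1977977.285714 = 124871.714286
Sxy = Σxy − (Σx)(Σy)/n = 12319.22 − 11933.778571 = 385.441429
b = Sxy/Sxx = 385.441429/124871.714286 = 0.003087
a = ȳ − b·x̄ = 3.207143 − 0.003087·531.571429 = 1.566342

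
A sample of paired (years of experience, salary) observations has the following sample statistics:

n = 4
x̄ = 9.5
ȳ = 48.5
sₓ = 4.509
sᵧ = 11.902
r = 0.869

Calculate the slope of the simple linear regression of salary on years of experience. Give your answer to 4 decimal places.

b = r · sᵧ/sₓ = 0.869 · 11.902/4.509 = 2.293821

2.2938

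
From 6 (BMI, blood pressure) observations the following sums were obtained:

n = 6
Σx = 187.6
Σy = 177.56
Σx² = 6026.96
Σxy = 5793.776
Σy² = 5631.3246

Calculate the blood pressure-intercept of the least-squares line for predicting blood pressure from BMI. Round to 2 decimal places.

Sxx = Σx² − (Σx)²/n = 6026.96 − 5865.626667 = 161.333333
Sxy = Σxy − (Σx)(Σy)/n = 5793.776 − 5551.709333 = 242.066667
b = Sxy/Sxx = 242.066667/161.333333 = 1.500413
a = ȳ − b·x̄ = 29.593333 − 1.500413·31.266667 = -17.319587

-17.32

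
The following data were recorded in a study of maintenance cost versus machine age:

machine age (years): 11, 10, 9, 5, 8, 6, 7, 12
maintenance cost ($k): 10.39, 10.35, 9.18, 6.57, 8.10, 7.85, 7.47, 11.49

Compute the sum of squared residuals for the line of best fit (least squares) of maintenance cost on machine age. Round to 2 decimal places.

1.08

n = 8, Σx = 68, Σy = 71.4, Σxy = 635.33, Σx² = 620, Σy² = 657.5654
Sxx = Σx² − (Σx)²/n = 620 − 578 = 42
Sxy = Σxy − (Σx)(Σy)/n = 635.33 − 606.9 = 28.43
Syy = Σy² − (Σy)²/n = 657.5654 − 637.245 = 20.3204
b = Sxy/Sxx = 28.43/42 = 0.676905
SSE = Syy − b·Sxy = 20.3204 − 0.676905·28.43 = 1.075998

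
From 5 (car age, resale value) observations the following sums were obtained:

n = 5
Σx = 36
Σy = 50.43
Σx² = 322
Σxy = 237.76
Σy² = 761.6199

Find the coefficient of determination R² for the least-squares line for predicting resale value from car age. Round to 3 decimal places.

Sxx = Σx² − (Σx)²/n = 322 − 259.2 = 62.8
Sxy = Σxy − (Σx)(Σy)/n = 237.76 − 363.096 = -125.336
Syy = Σy² − (Σy)²/n = 761.6199 − 508.63698 = 252.98292
R² = Sxy²/(Sxx·Syy) = (-125.336)²/(62.8·252.98292) = 0.988783

0.989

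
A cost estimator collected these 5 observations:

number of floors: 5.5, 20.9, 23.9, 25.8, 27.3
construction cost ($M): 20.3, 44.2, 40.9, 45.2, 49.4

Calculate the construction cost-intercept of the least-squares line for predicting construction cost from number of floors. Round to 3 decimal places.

13.943

n = 5, Σx = 103.4, Σy = 200, Σxy = 4527.72, Σx² = 2449.2
Sxx = Σx² − (Σx)²/n = 2449.2 − 2138.312 = 310.888
Sxy = Σxy − (Σx)(Σy)/n = 4527.72 − 4136 = 391.72
b = Sxy/Sxx = 391.72/310.888 = 1.260004
a = ȳ − b·x̄ = 40 − 1.260004·20.68 = 13.943125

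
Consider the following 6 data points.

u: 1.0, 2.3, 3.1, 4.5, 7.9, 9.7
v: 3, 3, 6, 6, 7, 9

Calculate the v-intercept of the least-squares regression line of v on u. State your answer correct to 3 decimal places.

2.631

n = 6, Σx = 28.5, Σy = 34, Σxy = 198.1, Σx² = 192.65
Sxx = Σx² − (Σx)²/n = 192.65 − 135.375 = 57.275
Sxy = Σxy − (Σx)(Σy)/n = 198.1 − 161.5 = 36.6
b = Sxy/Sxx = 36.6/57.275 = 0.639022
a = ȳ − b·x̄ = 5.666667 − 0.639022·4.75 = 2.631311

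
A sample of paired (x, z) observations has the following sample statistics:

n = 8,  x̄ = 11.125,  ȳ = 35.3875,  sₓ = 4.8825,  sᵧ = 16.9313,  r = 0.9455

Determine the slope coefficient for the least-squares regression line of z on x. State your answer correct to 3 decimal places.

b = r · sᵧ/sₓ = 0.9455 · 16.9313/4.8825 = 3.278760

3.279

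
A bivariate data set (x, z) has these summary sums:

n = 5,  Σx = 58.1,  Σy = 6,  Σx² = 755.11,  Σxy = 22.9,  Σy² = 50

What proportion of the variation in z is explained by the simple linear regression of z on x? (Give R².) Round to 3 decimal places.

Sxx = Σx² − (Σx)²/n = 755.11 − 675.122 = 79.988
Sxy = Σxy − (Σx)(Σy)/n = 22.9 − 69.72 = -46.82
Syy = Σy² − (Σy)²/n = 50 − 7.2 = 42.8
R² = Sxy²/(Sxx·Syy) = (-46.82)²/(79.988·42.8) = 0.640316

0.640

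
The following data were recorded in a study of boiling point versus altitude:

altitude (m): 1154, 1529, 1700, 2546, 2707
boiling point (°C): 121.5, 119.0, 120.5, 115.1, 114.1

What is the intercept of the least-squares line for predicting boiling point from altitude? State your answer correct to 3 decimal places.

127.154

n = 5, Σx = 9636, Σy = 590.2, Σxy = 1128925.3, Σx² = 20369522
Sxx = Σx² − (Σx)²/n = 20369522 − 18570499.2 = 1799022.8
Sxy = Σxy − (Σx)(Σy)/n = 1128925.3 − 1137433.44 = -8508.14
b = Sxy/Sxx = -8508.14/1799022.8 = -0.004729
a = ȳ − b·x̄ = 118.04 − (-0.004729)·1927.2 = 127.154330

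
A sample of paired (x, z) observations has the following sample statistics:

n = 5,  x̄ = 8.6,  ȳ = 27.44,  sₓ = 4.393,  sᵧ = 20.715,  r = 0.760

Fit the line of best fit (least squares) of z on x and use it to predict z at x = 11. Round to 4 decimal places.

b = r · sᵧ/sₓ = 0.76 · 20.715/4.393 = 3.583747
a = ȳ − b·x̄ = 27.44 − 3.583747·8.6 = -3.380223
ŷ(11) = a + b·11 = -3.380223 + 3.583747·11 = 36.040992

36.0410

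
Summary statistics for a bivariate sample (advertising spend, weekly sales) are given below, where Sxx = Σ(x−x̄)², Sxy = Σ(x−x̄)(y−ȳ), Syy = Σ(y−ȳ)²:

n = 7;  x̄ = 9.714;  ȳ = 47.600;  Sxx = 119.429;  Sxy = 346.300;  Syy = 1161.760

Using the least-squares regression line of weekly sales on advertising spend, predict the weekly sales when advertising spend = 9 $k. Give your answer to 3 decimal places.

45.530

b = Sxy/Sxx = 346.3/119.429 = 2.899631
a = ȳ − b·x̄ = 47.6 − 2.899631·9.714 = 19.432987
ŷ(9) = a + b·9 = 19.432987 + 2.899631·9 = 45.529664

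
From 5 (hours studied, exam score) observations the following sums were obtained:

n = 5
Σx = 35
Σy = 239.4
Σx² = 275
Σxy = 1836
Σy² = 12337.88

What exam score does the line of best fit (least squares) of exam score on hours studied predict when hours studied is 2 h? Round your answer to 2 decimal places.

21.18

Sxx = Σx² − (Σx)²/n = 275 − 245 = 30
Sxy = Σxy − (Σx)(Σy)/n = 1836 − 1675.8 = 160.2
b = Sxy/Sxx = 160.2/30 = 5.34
a = ȳ − b·x̄ = 47.88 − 5.34·7 = 10.5
ŷ(2) = a + b·2 = 10.5 + 5.34·2 = 21.18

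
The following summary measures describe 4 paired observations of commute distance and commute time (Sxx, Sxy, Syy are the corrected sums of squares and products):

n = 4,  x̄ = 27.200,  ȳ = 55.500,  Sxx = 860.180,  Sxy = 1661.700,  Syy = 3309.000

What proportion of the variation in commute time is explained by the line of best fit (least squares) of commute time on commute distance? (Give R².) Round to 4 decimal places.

R² = Sxy²/(Sxx·Syy) = (1661.7)²/(860.18·3309) = 0.970106

0.9701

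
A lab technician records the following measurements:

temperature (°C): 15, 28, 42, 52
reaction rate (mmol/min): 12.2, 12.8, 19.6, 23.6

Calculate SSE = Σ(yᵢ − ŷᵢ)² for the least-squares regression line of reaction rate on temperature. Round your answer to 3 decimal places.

n = 4, Σx = 137, Σy = 68.2, Σxy = 2591.8, Σx² = 5477, Σy² = 1253.8
Sxx = Σx² − (Σx)²/n = 5477 − 4692.25 = 784.75
Sxy = Σxy − (Σx)(Σy)/n = 2591.8 − 2335.85 = 255.95
Syy = Σy² − (Σy)²/n = 1253.8 − 1162.81 = 90.99
b = Sxy/Sxx = 255.95/784.75 = 0.326155
SSE = Syy − b·Sxy = 90.99 − 0.326155·255.95 = 7.510672

7.511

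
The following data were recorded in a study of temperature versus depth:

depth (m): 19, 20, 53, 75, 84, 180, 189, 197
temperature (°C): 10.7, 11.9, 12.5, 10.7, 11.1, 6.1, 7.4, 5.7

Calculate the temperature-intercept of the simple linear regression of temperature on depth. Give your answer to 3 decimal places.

12.888

n = 8, Σx = 817, Σy = 76.1, Σxy = 6458.2, Σx² = 123181
Sxx = Σx² − (Σx)²/n = 123181 − 83436.125 = 39744.875
Sxy = Σxy − (Σx)(Σy)/n = 6458.2 − 7771.7125 = -1313.5125
b = Sxy/Sxx = -1313.5125/39744.875 = -0.033049
a = ȳ − b·x̄ = 9.5125 − (-0.033049)·102.125 = 12.887588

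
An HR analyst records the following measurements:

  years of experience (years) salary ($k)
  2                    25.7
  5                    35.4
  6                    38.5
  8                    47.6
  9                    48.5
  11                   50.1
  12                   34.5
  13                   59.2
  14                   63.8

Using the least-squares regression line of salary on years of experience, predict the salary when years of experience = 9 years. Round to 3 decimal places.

n = 9, Σx = 80, Σy = 403.3, Σxy = 3904.6, Σx² = 840
Sxx = Σx² − (Σx)²/n = 840 − 711.111111 = 128.888889
Sxy = Σxy − (Σx)(Σy)/n = 3904.6 − 3584.888889 = 319.711111
b = Sxy/Sxx = 319.711111/128.888889 = 2.480517
a = ȳ − b·x̄ = 44.811111 − 2.480517·8.888889 = 22.762069
ŷ(9) = a + b·9 = 22.762069 + 2.480517·9 = 45.086724

45.087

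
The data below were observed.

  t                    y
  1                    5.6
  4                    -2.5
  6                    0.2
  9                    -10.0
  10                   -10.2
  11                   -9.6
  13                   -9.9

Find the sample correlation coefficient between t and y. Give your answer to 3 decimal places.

n = 7, Σx = 54, Σy = -36.4, Σxy = -429.5, Σx² = 524, Σy² = 431.86
Sxx = Σx² − (Σx)²/n = 524 − 416.571429 = 107.428571
Sxy = Σxy − (Σx)(Σy)/n = -429.5 − (-280.8) = -148.7
Syy = Σy² − (Σy)²/n = 431.86 − 189.28 = 242.58
r = Sxy/√(Sxx·Syy) = -148.7/√(26060.022857) = -148.7/161.431171 = -0.921136

-0.921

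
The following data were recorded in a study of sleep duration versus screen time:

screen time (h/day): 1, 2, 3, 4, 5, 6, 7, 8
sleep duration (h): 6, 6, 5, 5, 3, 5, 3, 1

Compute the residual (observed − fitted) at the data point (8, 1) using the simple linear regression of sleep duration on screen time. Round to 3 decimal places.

n = 8, Σx = 36, Σy = 34, Σxy = 127, Σx² = 204
Sxx = Σx² − (Σx)²/n = 204 − 162 = 42
Sxy = Σxy − (Σx)(Σy)/n = 127 − 153 = -26
b = Sxy/Sxx = -26/42 = -0.619048
a = ȳ − b·x̄ = 4.25 − (-0.619048)·4.5 = 7.035714
ŷ(8) = 7.035714 + (-0.619048)·8 = 2.083333
residual = y − ŷ = 1 − 2.083333 = -1.083333

-1.083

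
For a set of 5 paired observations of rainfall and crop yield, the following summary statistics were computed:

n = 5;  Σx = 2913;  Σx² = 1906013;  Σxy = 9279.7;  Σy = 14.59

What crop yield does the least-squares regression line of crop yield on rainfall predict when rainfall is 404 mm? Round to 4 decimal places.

2.2515

Sxx = Σx² − (Σx)²/n = 1906013 − 1697113.8 = 208899.2
Sxy = Σxy − (Σx)(Σy)/n = 9279.7 − 8500.134 = 779.566
b = Sxy/Sxx = 779.566/208899.2 = 0.003732
a = ȳ − b·x̄ = 2.918 − 0.003732·582.6 = 0.743865
ŷ(404) = a + b·404 = 0.743865 + 0.003732·404 = 2.251504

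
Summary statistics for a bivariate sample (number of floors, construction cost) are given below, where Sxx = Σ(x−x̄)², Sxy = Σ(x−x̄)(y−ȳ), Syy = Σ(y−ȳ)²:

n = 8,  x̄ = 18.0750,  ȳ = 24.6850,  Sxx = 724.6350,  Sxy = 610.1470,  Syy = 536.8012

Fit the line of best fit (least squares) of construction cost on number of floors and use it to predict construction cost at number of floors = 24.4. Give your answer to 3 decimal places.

30.011

b = Sxy/Sxx = 610.147/724.635 = 0.842006
a = ȳ − b·x̄ = 24.685 − 0.842006·18.075 = 9.465742
ŷ(24.4) = a + b·24.4 = 9.465742 + 0.842006·24.4 = 30.010688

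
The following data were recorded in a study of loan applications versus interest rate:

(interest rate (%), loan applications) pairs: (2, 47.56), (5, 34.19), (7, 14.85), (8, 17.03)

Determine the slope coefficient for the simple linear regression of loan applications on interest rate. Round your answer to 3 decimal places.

-5.653

n = 4, Σx = 22, Σy = 113.63, Σxy = 506.26, Σx² = 142
Sxx = Σx² − (Σx)²/n = 142 − 121 = 21
Sxy = Σxy − (Σx)(Σy)/n = 506.26 − 624.965 = -118.705
b = Sxy/Sxx = -118.705/21 = -5.652619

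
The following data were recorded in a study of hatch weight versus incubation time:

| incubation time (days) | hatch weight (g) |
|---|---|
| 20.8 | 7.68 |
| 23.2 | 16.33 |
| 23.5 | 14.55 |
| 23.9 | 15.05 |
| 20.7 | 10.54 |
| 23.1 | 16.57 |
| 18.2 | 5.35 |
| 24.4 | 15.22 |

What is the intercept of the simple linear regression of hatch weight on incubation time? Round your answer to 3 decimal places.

n = 8, Σx = 177.8, Σy = 101.29, Σxy = 2309.903, Σx² = 3983.04
Sxx = Σx² − (Σx)²/n = 3983.04 − 3951.605 = 31.435
Sxy = Σxy − (Σx)(Σy)/n = 2309.903 − 2251.17025 = 58.73275
b = Sxy/Sxx = 58.73275/31.435 = 1.868387
a = ȳ − b·x̄ = 12.66125 − 1.868387·22.225 = -28.863654

-28.864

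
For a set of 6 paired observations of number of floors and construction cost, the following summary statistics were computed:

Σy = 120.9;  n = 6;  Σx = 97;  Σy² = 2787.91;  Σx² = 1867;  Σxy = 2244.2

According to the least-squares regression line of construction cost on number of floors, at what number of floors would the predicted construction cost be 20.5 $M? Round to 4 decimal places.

Sxx = Σx² − (Σx)²/n = 1867 − 1568.166667 = 298.833333
Sxy = Σxy − (Σx)(Σy)/n = 2244.2 − 1954.55 = 289.65
b = Sxy/Sxx = 289.65/298.833333 = 0.969269
a = ȳ − b·x̄ = 20.15 − 0.969269·16.166667 = 4.480145
Set a + b·x = 20.5: x = (20.5 − 4.480145) / 0.969269 = 16.527763

16.5278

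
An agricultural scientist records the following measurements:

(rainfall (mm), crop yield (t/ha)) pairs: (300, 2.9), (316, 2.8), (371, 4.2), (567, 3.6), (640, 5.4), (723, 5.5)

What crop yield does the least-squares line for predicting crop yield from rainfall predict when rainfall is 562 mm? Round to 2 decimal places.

4.50

n = 6, Σx = 2917, Σy = 24.4, Σxy = 12786.7, Σx² = 1581315
Sxx = Σx² − (Σx)²/n = 1581315 − 1418148.166667 = 163166.833333
Sxy = Σxy − (Σx)(Σy)/n = 12786.7 − 11862.466667 = 924.233333
b = Sxy/Sxx = 924.233333/163166.833333 = 0.005664
a = ȳ − b·x̄ = 4.066667 − 0.005664·486.166667 = 1.312851
ŷ(562) = a + b·562 = 1.312851 + 0.005664·562 = 4.496213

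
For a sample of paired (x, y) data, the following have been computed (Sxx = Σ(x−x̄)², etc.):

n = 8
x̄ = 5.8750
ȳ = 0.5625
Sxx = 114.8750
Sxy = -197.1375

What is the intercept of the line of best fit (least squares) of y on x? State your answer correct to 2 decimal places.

10.64

b = Sxy/Sxx = -197.1375/114.875 = -1.716104
a = ȳ − b·x̄ = 0.5625 − (-1.716104)·5.875 = 10.644614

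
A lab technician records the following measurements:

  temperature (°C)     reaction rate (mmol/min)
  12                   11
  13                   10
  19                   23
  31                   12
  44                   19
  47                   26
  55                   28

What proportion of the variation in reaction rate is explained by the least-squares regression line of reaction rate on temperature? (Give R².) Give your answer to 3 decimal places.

n = 7, Σx = 221, Σy = 129, Σxy = 4669, Σx² = 8805, Σy² = 2715
Sxx = Σx² − (Σx)²/n = 8805 − 6977.285714 = 1827.714286
Sxy = Σxy − (Σx)(Σy)/n = 4669 − 4072.714286 = 596.285714
Syy = Σy² − (Σy)²/n = 2715 − 2377.285714 = 337.714286
R² = Sxy²/(Sxx·Syy) = (596.285714)²/(1827.714286·337.714286) = 0.576038

0.576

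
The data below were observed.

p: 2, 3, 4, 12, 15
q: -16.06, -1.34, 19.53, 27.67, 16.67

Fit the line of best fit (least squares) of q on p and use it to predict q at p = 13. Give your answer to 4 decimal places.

21.3907

n = 5, Σx = 36, Σy = 46.47, Σxy = 624.07, Σx² = 398
Sxx = Σx² − (Σx)²/n = 398 − 259.2 = 138.8
Sxy = Σxy − (Σx)(Σy)/n = 624.07 − 334.584 = 289.486
b = Sxy/Sxx = 289.486/138.8 = 2.085634
a = ȳ − b·x̄ = 9.294 − 2.085634·7.2 = -5.722565
ŷ(13) = a + b·13 = -5.722565 + 2.085634·13 = 21.390677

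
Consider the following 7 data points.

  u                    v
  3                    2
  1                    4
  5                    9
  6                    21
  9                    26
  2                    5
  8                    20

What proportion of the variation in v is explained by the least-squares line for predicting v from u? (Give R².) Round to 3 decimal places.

0.856

n = 7, Σx = 34, Σy = 87, Σxy = 585, Σx² = 220, Σy² = 1643
Sxx = Σx² − (Σx)²/n = 220 − 165.142857 = 54.857143
Sxy = Σxy − (Σx)(Σy)/n = 585 − 422.571429 = 162.428571
Syy = Σy² − (Σy)²/n = 1643 − 1081.285714 = 561.714286
R² = Sxy²/(Sxx·Syy) = (162.428571)²/(54.857143·561.714286) = 0.856202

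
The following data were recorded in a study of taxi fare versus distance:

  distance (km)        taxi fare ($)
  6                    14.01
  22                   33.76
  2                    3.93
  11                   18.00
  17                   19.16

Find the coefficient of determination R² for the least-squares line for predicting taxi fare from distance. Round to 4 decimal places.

n = 5, Σx = 58, Σy = 88.86, Σxy = 1358.36, Σx² = 934, Σy² = 2042.5682
Sxx = Σx² − (Σx)²/n = 934 − 672.8 = 261.2
Sxy = Σxy − (Σx)(Σy)/n = 1358.36 − 1030.776 = 327.584
Syy = Σy² − (Σy)²/n = 2042.5682 − 1579.21992 = 463.34828
R² = Sxy²/(Sxx·Syy) = (327.584)²/(261.2·463.34828) = 0.886675

0.8867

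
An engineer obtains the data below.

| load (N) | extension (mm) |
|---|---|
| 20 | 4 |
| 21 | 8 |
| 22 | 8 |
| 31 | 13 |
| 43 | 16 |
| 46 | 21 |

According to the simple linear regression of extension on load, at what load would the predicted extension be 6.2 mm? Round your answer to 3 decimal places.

19.922

n = 6, Σx = 183, Σy = 70, Σxy = 2481, Σx² = 6251
Sxx = Σx² − (Σx)²/n = 6251 − 5581.5 = 669.5
Sxy = Σxy − (Σx)(Σy)/n = 2481 − 2135 = 346
b = Sxy/Sxx = 346/669.5 = 0.516804
a = ȳ − b·x̄ = 11.666667 − 0.516804·30.5 = -4.095843
Set a + b·x = 6.2: x = (6.2 − (-4.095843)) / 0.516804 = 19.922158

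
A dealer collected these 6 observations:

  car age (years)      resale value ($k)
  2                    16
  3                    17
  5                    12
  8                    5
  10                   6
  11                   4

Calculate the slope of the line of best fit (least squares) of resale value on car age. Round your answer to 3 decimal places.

-1.482

n = 6, Σx = 39, Σy = 60, Σxy = 287, Σx² = 323
Sxx = Σx² − (Σx)²/n = 323 − 253.5 = 69.5
Sxy = Σxy − (Σx)(Σy)/n = 287 − 390 = -103
b = Sxy/Sxx = -103/69.5 = -1.482014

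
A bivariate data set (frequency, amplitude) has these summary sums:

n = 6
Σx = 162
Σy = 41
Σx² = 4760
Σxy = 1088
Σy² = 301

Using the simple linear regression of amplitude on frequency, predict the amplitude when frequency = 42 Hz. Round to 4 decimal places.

Sxx = Σx² − (Σx)²/n = 4760 − 4374 = 386
Sxy = Σxy − (Σx)(Σy)/n = 1088 − 1107 = -19
b = Sxy/Sxx = -19/386 = -0.049223
a = ȳ − b·x̄ = 6.833333 − (-0.049223)·27 = 8.162349
ŷ(42) = a + b·42 = 8.162349 + (-0.049223)·42 = 6.094991

6.0950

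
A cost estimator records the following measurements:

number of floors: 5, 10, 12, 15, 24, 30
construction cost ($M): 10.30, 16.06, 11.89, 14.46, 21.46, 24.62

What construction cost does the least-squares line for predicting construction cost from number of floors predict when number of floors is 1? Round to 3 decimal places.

n = 6, Σx = 96, Σy = 98.79, Σxy = 1825.32, Σx² = 1970
Sxx = Σx² − (Σx)²/n = 1970 − 1536 = 434
Sxy = Σxy − (Σx)(Σy)/n = 1825.32 − 1580.64 = 244.68
b = Sxy/Sxx = 244.68/434 = 0.563779
a = ȳ − b·x̄ = 16.465 − 0.563779·16 = 7.444539
ŷ(1) = a + b·1 = 7.444539 + 0.563779·1 = 8.008318

8.008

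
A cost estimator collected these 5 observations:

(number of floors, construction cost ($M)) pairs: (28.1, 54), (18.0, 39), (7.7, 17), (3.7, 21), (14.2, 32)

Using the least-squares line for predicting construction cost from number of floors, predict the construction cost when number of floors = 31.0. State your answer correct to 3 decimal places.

57.817

n = 5, Σx = 71.7, Σy = 163, Σxy = 2882.4, Σx² = 1388.23
Sxx = Σx² − (Σx)²/n = 1388.23 − 1028.178 = 360.052
Sxy = Σxy − (Σx)(Σy)/n = 2882.4 − 2337.42 = 544.98
b = Sxy/Sxx = 544.98/360.052 = 1.513615
a = ȳ − b·x̄ = 32.6 − 1.513615·14.34 = 10.894765
ŷ(31.0) = a + b·31.0 = 10.894765 + 1.513615·31 = 57.816821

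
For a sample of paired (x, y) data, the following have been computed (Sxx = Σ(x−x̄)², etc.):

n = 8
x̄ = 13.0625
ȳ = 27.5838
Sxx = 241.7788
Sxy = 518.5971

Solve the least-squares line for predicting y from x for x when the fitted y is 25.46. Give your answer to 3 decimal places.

12.072

b = Sxy/Sxx = 518.5971/241.7788 = 2.144924
a = ȳ − b·x̄ = 27.5838 − 2.144924·13.0625 = -0.434267
Set a + b·x = 25.46: x = (25.46 − (-0.434267)) / 2.144924 = 12.072348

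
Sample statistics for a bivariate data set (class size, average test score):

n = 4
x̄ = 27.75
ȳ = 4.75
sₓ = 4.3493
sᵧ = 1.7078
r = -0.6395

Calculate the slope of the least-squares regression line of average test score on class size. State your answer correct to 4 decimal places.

-0.2511

b = r · sᵧ/sₓ = -0.6395 · 1.7078/4.3493 = -0.251107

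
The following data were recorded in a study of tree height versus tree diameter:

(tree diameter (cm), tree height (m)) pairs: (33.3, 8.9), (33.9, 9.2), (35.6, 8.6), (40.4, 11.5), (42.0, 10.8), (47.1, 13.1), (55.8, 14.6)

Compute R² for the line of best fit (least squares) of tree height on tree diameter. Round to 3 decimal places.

0.940

n = 7, Σx = 288.1, Σy = 76.7, Σxy = 3264.3, Σx² = 12253.67, Σy² = 871.47
Sxx = Σx² − (Σx)²/n = 12253.67 − 11857.372857 = 396.297143
Sxy = Σxy − (Σx)(Σy)/n = 3264.3 − 3156.752857 = 107.547143
Syy = Σy² − (Σy)²/n = 871.47 − 840.412857 = 31.057143
R² = Sxy²/(Sxx·Syy) = (107.547143)²/(396.297143·31.057143) = 0.939756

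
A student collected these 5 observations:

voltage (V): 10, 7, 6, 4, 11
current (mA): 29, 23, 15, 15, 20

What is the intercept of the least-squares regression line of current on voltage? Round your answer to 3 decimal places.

9.916

n = 5, Σx = 38, Σy = 102, Σxy = 821, Σx² = 322
Sxx = Σx² − (Σx)²/n = 322 − 288.8 = 33.2
Sxy = Σxy − (Σx)(Σy)/n = 821 − 775.2 = 45.8
b = Sxy/Sxx = 45.8/33.2 = 1.379518
a = ȳ − b·x̄ = 20.4 − 1.379518·7.6 = 9.915663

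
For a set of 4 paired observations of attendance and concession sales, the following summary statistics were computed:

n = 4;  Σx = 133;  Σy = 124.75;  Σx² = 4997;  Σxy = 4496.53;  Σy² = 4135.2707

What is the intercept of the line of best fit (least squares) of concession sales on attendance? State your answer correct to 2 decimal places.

Sxx = Σx² − (Σx)²/n = 4997 − 4422.25 = 574.75
Sxy = Σxy − (Σx)(Σy)/n = 4496.53 − 4147.9375 = 348.5925
b = Sxy/Sxx = 348.5925/574.75 = 0.606512
a = ȳ − b·x̄ = 31.1875 − 0.606512·33.25 = 11.020992

11.02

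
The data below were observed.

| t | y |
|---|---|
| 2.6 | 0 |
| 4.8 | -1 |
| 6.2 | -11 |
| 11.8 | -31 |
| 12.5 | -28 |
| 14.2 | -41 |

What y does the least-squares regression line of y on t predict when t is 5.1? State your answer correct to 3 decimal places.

n = 6, Σx = 52.1, Σy = -112, Σxy = -1371, Σx² = 565.37
Sxx = Σx² − (Σx)²/n = 565.37 − 452.401667 = 112.968333
Sxy = Σxy − (Σx)(Σy)/n = -1371 − (-972.533333) = -398.466667
b = Sxy/Sxx = -398.466667/112.968333 = -3.527242
a = ȳ − b·x̄ = -18.666667 − (-3.527242)·8.683333 = 11.961553
ŷ(5.1) = a + b·5.1 = 11.961553 + (-3.527242)·5.1 = -6.027382

-6.027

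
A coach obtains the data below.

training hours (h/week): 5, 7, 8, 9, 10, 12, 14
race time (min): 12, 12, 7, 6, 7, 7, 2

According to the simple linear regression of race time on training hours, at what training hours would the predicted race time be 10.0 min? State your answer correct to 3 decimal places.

n = 7, Σx = 65, Σy = 53, Σxy = 436, Σx² = 659
Sxx = Σx² − (Σx)²/n = 659 − 603.571429 = 55.428571
Sxy = Σxy − (Σx)(Σy)/n = 436 − 492.142857 = -56.142857
b = Sxy/Sxx = -56.142857/55.428571 = -1.012887
a = ȳ − b·x̄ = 7.571429 − (-1.012887)·9.285714 = 16.976804
Set a + b·x = 10.0: x = (10.0 − 16.976804) / (-1.012887) = 6.888041

6.888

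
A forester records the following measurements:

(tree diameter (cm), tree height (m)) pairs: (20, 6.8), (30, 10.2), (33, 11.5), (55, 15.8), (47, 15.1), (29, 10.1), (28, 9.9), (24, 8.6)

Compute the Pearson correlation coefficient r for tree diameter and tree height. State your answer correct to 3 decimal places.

0.985

n = 8, Σx = 266, Σy = 88, Σxy = 3176.7, Σx² = 9824, Σy² = 1034.16
Sxx = Σx² − (Σx)²/n = 9824 − 8844.5 = 979.5
Sxy = Σxy − (Σx)(Σy)/n = 3176.7 − 2926 = 250.7
Syy = Σy² − (Σy)²/n = 1034.16 − 968 = 66.16
r = Sxy/√(Sxx·Syy) = 250.7/√(64803.72) = 250.7/254.565748 = 0.984814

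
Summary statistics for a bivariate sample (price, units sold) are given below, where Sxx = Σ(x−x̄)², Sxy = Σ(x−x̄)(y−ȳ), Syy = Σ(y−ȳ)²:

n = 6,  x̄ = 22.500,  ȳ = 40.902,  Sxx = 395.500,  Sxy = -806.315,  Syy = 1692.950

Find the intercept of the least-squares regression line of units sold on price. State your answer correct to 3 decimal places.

b = Sxy/Sxx = -806.315/395.5 = -2.038723
a = ȳ − b·x̄ = 40.902 − (-2.038723)·22.5 = 86.773271

86.773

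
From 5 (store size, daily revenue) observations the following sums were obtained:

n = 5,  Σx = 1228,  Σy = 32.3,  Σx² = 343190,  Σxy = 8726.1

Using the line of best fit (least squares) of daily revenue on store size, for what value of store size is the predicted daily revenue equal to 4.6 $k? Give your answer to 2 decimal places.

148.07

Sxx = Σx² − (Σx)²/n = 343190 − 301596.8 = 41593.2
Sxy = Σxy − (Σx)(Σy)/n = 8726.1 − 7932.88 = 793.22
b = Sxy/Sxx = 793.22/41593.2 = 0.019071
a = ȳ − b·x̄ = 6.46 − 0.019071·245.6 = 1.776186
Set a + b·x = 4.6: x = (4.6 − 1.776186) / 0.019071 = 148.069237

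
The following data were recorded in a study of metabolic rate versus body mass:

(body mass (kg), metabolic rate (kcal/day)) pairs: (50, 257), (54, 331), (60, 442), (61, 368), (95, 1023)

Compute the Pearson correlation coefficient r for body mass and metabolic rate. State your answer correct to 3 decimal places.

0.993

n = 5, Σx = 320, Σy = 2421, Σxy = 176877, Σx² = 21762, Σy² = 1552927
Sxx = Σx² − (Σx)²/n = 21762 − 20480 = 1282
Sxy = Σxy − (Σx)(Σy)/n = 176877 − 154944 = 21933
Syy = Σy² − (Σy)²/n = 1552927 − 1172248.2 = 380678.8
r = Sxy/√(Sxx·Syy) = 21933/√(488030221.6) = 21933/22091.406058 = 0.992830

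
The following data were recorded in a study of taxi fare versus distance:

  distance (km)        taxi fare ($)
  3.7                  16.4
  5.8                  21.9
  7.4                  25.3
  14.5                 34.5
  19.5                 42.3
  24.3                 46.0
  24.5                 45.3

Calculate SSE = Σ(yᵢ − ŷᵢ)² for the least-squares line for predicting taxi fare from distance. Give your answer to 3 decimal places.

16.886

n = 7, Σx = 99.7, Σy = 231.7, Σxy = 3927.67, Σx² = 1883.33, Σy² = 8536.29
Sxx = Σx² − (Σx)²/n = 1883.33 − 1420.012857 = 463.317143
Sxy = Σxy − (Σx)(Σy)/n = 3927.67 − 3300.07 = 627.6
Syy = Σy² − (Σy)²/n = 8536.29 − 7669.27 = 867.02
b = Sxy/Sxx = 627.6/463.317143 = 1.354580
SSE = Syy − b·Sxy = 867.02 − 1.354580·627.6 = 16.885775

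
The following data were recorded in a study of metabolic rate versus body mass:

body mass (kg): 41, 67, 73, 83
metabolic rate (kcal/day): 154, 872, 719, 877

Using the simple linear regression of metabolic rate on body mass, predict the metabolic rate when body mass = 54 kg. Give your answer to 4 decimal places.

444.3299

n = 4, Σx = 264, Σy = 2622, Σxy = 190016, Σx² = 18388
Sxx = Σx² − (Σx)²/n = 18388 − 17424 = 964
Sxy = Σxy − (Σx)(Σy)/n = 190016 − 173052 = 16964
b = Sxy/Sxx = 16964/964 = 17.597510
a = ȳ − b·x̄ = 655.5 − 17.597510·66 = -505.935685
ŷ(54) = a + b·54 = -505.935685 + 17.597510·54 = 444.329876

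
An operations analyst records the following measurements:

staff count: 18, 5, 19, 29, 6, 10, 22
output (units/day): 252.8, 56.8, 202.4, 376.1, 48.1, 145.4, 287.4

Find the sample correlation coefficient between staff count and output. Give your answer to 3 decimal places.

0.982

n = 7, Σx = 109, Σy = 1369, Σxy = 27652.3, Σx² = 2171, Σy² = 355604.58
Sxx = Σx² − (Σx)²/n = 2171 − 1697.285714 = 473.714286
Sxy = Σxy − (Σx)(Σy)/n = 27652.3 − 21317.285714 = 6335.014286
Syy = Σy² − (Σy)²/n = 355604.58 − 267737.285714 = 87867.294286
r = Sxy/√(Sxx·Syy) = 6335.014286/√(41623992.550204) = 6335.014286/6451.665874 = 0.981919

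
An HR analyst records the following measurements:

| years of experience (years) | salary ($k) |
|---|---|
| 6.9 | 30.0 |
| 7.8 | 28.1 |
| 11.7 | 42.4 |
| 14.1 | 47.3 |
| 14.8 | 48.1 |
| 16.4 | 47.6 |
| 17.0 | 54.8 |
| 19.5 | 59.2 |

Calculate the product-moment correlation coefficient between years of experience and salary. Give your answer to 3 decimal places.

n = 8, Σx = 108.2, Σy = 357.5, Σxy = 5167.71, Σx² = 1601.4, Σy² = 16811.71
Sxx = Σx² − (Σx)²/n = 1601.4 − 1463.405 = 137.995
Sxy = Σxy − (Σx)(Σy)/n = 5167.71 − 4835.1875 = 332.5225
Syy = Σy² − (Σy)²/n = 16811.71 − 15975.78125 = 835.92875
r = Sxy/√(Sxx·Syy) = 332.5225/√(115353.987856) = 332.5225/339.638025 = 0.979050

0.979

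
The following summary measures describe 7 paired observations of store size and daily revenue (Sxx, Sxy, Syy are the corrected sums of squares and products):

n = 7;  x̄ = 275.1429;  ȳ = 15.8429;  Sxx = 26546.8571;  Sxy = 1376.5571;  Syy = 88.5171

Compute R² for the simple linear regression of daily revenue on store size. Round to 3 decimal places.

0.806

R² = Sxy²/(Sxx·Syy) = (1376.5571)²/(26546.8571·88.5171) = 0.806396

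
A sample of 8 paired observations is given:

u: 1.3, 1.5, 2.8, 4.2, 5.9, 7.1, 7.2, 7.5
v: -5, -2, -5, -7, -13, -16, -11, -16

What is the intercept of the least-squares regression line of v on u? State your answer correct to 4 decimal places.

n = 8, Σx = 37.5, Σy = -75, Σxy = -442.4, Σx² = 222.73
Sxx = Σx² − (Σx)²/n = 222.73 − 175.78125 = 46.94875
Sxy = Σxy − (Σx)(Σy)/n = -442.4 − (-351.5625) = -90.8375
b = Sxy/Sxx = -90.8375/46.94875 = -1.934823
a = ȳ − b·x̄ = -9.375 − (-1.934823)·4.6875 = -0.305519

-0.3055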